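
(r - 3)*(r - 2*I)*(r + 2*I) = r^3 - 3*r^2 + 4*r - 12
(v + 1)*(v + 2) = v^2 + 3*v + 2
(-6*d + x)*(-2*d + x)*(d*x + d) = 12*d^3*x + 12*d^3 - 8*d^2*x^2 - 8*d^2*x + d*x^3 + d*x^2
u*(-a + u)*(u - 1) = -a*u^2 + a*u + u^3 - u^2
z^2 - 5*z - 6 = (z - 6)*(z + 1)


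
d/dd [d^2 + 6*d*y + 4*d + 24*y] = 2*d + 6*y + 4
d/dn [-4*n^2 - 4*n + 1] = -8*n - 4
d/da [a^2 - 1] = 2*a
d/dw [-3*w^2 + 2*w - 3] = 2 - 6*w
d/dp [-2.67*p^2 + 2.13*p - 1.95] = 2.13 - 5.34*p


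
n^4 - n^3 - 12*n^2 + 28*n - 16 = (n - 2)^2*(n - 1)*(n + 4)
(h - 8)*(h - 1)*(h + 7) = h^3 - 2*h^2 - 55*h + 56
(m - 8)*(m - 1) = m^2 - 9*m + 8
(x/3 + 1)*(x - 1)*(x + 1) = x^3/3 + x^2 - x/3 - 1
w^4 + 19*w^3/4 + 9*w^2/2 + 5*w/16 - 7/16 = (w - 1/4)*(w + 1/2)*(w + 1)*(w + 7/2)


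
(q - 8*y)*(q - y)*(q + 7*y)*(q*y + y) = q^4*y - 2*q^3*y^2 + q^3*y - 55*q^2*y^3 - 2*q^2*y^2 + 56*q*y^4 - 55*q*y^3 + 56*y^4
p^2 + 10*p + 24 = (p + 4)*(p + 6)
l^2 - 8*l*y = l*(l - 8*y)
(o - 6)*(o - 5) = o^2 - 11*o + 30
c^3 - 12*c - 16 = (c - 4)*(c + 2)^2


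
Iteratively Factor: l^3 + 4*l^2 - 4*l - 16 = (l + 2)*(l^2 + 2*l - 8) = (l - 2)*(l + 2)*(l + 4)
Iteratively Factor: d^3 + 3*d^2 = (d + 3)*(d^2) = d*(d + 3)*(d)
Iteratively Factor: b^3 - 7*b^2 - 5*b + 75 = (b - 5)*(b^2 - 2*b - 15) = (b - 5)*(b + 3)*(b - 5)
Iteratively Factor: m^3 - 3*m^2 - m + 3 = (m - 3)*(m^2 - 1) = (m - 3)*(m - 1)*(m + 1)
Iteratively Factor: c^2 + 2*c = (c)*(c + 2)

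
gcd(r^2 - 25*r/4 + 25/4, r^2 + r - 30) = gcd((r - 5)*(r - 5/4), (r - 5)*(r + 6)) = r - 5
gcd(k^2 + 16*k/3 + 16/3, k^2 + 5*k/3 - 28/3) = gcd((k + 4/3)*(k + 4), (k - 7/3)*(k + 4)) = k + 4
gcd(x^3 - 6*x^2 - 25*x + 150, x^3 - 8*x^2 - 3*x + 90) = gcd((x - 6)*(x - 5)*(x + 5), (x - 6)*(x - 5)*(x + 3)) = x^2 - 11*x + 30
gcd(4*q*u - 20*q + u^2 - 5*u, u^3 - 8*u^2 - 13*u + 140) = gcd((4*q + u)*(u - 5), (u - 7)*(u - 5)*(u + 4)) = u - 5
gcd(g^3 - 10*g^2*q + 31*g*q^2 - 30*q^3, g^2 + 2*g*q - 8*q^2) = -g + 2*q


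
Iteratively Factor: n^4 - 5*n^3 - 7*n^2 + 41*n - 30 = (n - 1)*(n^3 - 4*n^2 - 11*n + 30) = (n - 5)*(n - 1)*(n^2 + n - 6) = (n - 5)*(n - 1)*(n + 3)*(n - 2)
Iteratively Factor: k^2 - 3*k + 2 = (k - 1)*(k - 2)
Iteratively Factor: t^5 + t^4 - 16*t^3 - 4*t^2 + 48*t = (t - 2)*(t^4 + 3*t^3 - 10*t^2 - 24*t) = (t - 2)*(t + 4)*(t^3 - t^2 - 6*t) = (t - 3)*(t - 2)*(t + 4)*(t^2 + 2*t) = (t - 3)*(t - 2)*(t + 2)*(t + 4)*(t)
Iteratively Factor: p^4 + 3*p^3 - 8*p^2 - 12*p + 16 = (p + 2)*(p^3 + p^2 - 10*p + 8) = (p - 1)*(p + 2)*(p^2 + 2*p - 8) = (p - 2)*(p - 1)*(p + 2)*(p + 4)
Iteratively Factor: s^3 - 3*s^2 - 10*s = (s - 5)*(s^2 + 2*s) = s*(s - 5)*(s + 2)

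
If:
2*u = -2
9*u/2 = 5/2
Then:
No Solution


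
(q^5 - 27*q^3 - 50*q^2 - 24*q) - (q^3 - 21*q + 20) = q^5 - 28*q^3 - 50*q^2 - 3*q - 20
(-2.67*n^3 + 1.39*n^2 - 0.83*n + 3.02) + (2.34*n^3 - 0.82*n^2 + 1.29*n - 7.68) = -0.33*n^3 + 0.57*n^2 + 0.46*n - 4.66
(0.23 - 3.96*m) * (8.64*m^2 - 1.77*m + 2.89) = -34.2144*m^3 + 8.9964*m^2 - 11.8515*m + 0.6647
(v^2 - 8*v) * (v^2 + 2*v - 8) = v^4 - 6*v^3 - 24*v^2 + 64*v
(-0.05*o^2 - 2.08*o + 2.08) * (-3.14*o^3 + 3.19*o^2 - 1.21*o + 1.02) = 0.157*o^5 + 6.3717*o^4 - 13.1059*o^3 + 9.101*o^2 - 4.6384*o + 2.1216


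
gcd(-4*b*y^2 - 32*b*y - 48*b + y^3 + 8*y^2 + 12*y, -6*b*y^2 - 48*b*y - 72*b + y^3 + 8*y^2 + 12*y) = y^2 + 8*y + 12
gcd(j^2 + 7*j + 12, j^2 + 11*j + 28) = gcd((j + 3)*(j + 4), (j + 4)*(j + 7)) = j + 4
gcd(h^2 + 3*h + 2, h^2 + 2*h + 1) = h + 1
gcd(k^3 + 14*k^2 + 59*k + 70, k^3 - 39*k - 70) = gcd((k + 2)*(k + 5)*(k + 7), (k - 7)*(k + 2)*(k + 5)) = k^2 + 7*k + 10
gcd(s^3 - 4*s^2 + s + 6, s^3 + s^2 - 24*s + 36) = s^2 - 5*s + 6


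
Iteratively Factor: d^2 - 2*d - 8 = (d + 2)*(d - 4)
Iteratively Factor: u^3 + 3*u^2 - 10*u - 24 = (u + 2)*(u^2 + u - 12) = (u + 2)*(u + 4)*(u - 3)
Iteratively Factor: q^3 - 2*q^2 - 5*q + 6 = (q + 2)*(q^2 - 4*q + 3) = (q - 1)*(q + 2)*(q - 3)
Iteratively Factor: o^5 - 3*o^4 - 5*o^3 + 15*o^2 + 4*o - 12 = (o + 2)*(o^4 - 5*o^3 + 5*o^2 + 5*o - 6) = (o + 1)*(o + 2)*(o^3 - 6*o^2 + 11*o - 6) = (o - 2)*(o + 1)*(o + 2)*(o^2 - 4*o + 3) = (o - 2)*(o - 1)*(o + 1)*(o + 2)*(o - 3)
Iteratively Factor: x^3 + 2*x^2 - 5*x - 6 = (x + 3)*(x^2 - x - 2) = (x + 1)*(x + 3)*(x - 2)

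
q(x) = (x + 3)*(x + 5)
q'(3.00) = 14.00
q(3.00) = 48.00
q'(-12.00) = -16.00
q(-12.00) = 63.00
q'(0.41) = 8.82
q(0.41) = 18.45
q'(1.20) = 10.40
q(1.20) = 26.04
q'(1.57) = 11.14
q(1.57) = 30.02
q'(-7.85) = -7.70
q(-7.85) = 13.82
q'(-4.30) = -0.60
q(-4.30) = -0.91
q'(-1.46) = 5.08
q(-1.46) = 5.45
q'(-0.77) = 6.46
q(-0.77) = 9.43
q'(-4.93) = -1.86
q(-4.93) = -0.14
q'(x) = 2*x + 8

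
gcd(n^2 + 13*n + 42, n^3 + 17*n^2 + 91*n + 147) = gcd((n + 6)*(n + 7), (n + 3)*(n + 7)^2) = n + 7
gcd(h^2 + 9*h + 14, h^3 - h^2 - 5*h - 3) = 1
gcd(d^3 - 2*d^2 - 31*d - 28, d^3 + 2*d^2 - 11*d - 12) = d^2 + 5*d + 4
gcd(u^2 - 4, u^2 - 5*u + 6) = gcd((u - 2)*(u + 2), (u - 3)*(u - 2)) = u - 2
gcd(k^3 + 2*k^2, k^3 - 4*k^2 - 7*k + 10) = k + 2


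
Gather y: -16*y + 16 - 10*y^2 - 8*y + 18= -10*y^2 - 24*y + 34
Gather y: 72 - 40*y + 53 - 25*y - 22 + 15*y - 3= 100 - 50*y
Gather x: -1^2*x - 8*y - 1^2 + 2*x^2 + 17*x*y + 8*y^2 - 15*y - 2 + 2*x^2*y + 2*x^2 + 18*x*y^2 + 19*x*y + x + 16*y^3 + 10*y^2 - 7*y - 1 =x^2*(2*y + 4) + x*(18*y^2 + 36*y) + 16*y^3 + 18*y^2 - 30*y - 4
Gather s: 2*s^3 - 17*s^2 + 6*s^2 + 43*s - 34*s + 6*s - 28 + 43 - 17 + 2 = 2*s^3 - 11*s^2 + 15*s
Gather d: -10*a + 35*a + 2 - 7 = 25*a - 5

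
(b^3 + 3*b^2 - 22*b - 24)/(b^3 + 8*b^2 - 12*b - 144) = (b + 1)/(b + 6)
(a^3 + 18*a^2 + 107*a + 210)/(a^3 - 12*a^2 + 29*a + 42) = (a^3 + 18*a^2 + 107*a + 210)/(a^3 - 12*a^2 + 29*a + 42)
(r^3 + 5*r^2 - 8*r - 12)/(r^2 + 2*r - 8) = (r^2 + 7*r + 6)/(r + 4)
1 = 1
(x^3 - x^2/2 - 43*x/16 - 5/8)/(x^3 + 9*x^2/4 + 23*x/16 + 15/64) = 4*(x - 2)/(4*x + 3)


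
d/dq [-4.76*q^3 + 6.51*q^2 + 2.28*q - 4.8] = -14.28*q^2 + 13.02*q + 2.28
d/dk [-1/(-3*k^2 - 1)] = -6*k/(3*k^2 + 1)^2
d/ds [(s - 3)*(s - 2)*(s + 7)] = 3*s^2 + 4*s - 29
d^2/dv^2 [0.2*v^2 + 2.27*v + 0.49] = 0.400000000000000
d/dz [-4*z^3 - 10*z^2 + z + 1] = -12*z^2 - 20*z + 1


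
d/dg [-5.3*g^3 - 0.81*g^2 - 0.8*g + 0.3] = -15.9*g^2 - 1.62*g - 0.8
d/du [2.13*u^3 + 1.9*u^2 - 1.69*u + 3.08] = 6.39*u^2 + 3.8*u - 1.69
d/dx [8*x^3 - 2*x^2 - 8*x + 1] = 24*x^2 - 4*x - 8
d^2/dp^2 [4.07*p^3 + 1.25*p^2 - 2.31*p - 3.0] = 24.42*p + 2.5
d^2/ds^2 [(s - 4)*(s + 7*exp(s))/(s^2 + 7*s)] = (7*s^5*exp(s) + 56*s^4*exp(s) - 21*s^3*exp(s) - 22*s^3 - 364*s^2*exp(s) + 1568*s*exp(s) - 2744*exp(s))/(s^3*(s^3 + 21*s^2 + 147*s + 343))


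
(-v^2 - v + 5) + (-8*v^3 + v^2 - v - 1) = -8*v^3 - 2*v + 4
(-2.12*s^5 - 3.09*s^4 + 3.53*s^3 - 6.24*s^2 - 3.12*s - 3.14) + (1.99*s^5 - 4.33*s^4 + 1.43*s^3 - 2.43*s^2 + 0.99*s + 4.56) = -0.13*s^5 - 7.42*s^4 + 4.96*s^3 - 8.67*s^2 - 2.13*s + 1.42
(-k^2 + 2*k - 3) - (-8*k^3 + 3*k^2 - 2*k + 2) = 8*k^3 - 4*k^2 + 4*k - 5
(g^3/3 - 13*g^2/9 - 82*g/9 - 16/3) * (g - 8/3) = g^4/3 - 7*g^3/3 - 142*g^2/27 + 512*g/27 + 128/9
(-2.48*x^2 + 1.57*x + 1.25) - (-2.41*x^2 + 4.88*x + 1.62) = -0.0699999999999998*x^2 - 3.31*x - 0.37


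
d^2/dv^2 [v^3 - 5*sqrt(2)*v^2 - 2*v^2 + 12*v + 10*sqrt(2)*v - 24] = 6*v - 10*sqrt(2) - 4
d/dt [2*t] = 2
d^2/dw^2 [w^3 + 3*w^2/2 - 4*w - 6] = 6*w + 3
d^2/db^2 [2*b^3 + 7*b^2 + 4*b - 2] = 12*b + 14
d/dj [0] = 0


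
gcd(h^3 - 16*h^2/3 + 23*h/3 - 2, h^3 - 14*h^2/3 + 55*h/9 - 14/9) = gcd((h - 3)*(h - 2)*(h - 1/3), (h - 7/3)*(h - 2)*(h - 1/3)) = h^2 - 7*h/3 + 2/3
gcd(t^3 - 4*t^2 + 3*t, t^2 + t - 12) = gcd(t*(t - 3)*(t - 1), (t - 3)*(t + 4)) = t - 3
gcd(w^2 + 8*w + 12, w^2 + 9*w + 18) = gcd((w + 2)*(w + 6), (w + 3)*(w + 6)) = w + 6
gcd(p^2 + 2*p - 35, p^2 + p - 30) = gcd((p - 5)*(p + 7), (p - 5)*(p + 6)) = p - 5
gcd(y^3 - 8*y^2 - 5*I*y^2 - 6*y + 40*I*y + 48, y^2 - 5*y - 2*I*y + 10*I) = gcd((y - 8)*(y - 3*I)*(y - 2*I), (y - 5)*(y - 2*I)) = y - 2*I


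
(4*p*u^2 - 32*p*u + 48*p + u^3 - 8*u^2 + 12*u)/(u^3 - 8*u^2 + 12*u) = (4*p + u)/u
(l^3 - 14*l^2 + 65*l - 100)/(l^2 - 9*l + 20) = l - 5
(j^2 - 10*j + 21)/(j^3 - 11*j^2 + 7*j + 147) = (j - 3)/(j^2 - 4*j - 21)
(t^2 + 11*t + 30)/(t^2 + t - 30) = (t + 5)/(t - 5)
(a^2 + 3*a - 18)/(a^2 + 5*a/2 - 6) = 2*(a^2 + 3*a - 18)/(2*a^2 + 5*a - 12)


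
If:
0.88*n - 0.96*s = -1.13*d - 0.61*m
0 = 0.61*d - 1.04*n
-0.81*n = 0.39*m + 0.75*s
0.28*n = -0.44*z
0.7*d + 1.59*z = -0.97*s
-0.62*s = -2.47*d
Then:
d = 0.00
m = 0.00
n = 0.00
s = 0.00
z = 0.00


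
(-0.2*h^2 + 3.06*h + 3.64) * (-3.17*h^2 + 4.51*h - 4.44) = 0.634*h^4 - 10.6022*h^3 + 3.1498*h^2 + 2.83*h - 16.1616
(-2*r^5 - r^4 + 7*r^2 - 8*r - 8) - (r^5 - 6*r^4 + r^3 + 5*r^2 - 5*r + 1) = -3*r^5 + 5*r^4 - r^3 + 2*r^2 - 3*r - 9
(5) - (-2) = 7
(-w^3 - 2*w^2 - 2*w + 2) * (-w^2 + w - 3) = w^5 + w^4 + 3*w^3 + 2*w^2 + 8*w - 6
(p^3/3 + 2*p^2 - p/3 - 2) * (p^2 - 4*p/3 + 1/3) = p^5/3 + 14*p^4/9 - 26*p^3/9 - 8*p^2/9 + 23*p/9 - 2/3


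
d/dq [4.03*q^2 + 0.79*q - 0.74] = 8.06*q + 0.79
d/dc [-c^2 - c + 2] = -2*c - 1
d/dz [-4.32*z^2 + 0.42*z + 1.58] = 0.42 - 8.64*z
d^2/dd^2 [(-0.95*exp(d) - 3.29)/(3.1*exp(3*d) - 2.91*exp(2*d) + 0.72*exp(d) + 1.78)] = (-36.518*exp(6*d) - 258.84225*exp(5*d) + 326.906895*exp(4*d) - 59.969896*exp(3*d) + 154.542744*exp(2*d) - 68.654184*exp(d) + 1.206484)*exp(d)/(29.791*exp(9*d) - 83.8953*exp(8*d) + 99.51093*exp(7*d) - 12.295491*exp(6*d) - 73.232064*exp(5*d) + 64.531782*exp(4*d) + 7.462632*exp(3*d) - 24.891876*exp(2*d) + 6.843744*exp(d) + 5.639752)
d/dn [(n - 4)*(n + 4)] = 2*n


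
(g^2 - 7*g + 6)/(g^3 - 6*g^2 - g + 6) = 1/(g + 1)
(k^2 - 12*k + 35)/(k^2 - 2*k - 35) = (k - 5)/(k + 5)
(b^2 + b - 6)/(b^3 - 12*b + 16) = (b + 3)/(b^2 + 2*b - 8)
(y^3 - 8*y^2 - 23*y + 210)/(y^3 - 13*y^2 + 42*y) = (y + 5)/y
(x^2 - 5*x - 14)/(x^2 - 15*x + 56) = (x + 2)/(x - 8)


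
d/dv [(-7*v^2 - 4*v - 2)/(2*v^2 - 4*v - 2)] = 9*v*(v + 1)/(v^4 - 4*v^3 + 2*v^2 + 4*v + 1)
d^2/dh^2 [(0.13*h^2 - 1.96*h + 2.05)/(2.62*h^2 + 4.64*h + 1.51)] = (-8.88178419700125e-16*h^4 - 30.069216*h^3 + 81.346284*h^2 + 196.053552*h + 100.108854)/(17.984728*h^6 + 95.552448*h^5 + 200.318388*h^4 + 210.037952*h^3 + 115.450674*h^2 + 31.738992*h + 3.442951)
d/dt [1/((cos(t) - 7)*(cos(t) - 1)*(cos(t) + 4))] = (3*cos(t)^2 - 8*cos(t) - 25)*sin(t)/((cos(t) - 7)^2*(cos(t) - 1)^2*(cos(t) + 4)^2)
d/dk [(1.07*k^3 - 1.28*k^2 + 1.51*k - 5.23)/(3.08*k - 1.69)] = (6.5912*k^3 - 9.3673*k^2 + 4.3264*k + 13.5565)/(9.4864*k^2 - 10.4104*k + 2.8561)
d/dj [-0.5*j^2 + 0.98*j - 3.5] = 0.98 - 1.0*j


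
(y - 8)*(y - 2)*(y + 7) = y^3 - 3*y^2 - 54*y + 112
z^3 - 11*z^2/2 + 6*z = z*(z - 4)*(z - 3/2)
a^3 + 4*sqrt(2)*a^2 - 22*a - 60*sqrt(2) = (a - 3*sqrt(2))*(a + 2*sqrt(2))*(a + 5*sqrt(2))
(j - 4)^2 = j^2 - 8*j + 16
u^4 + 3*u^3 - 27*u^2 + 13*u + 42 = (u - 3)*(u - 2)*(u + 1)*(u + 7)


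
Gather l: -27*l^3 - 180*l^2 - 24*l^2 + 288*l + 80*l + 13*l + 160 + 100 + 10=-27*l^3 - 204*l^2 + 381*l + 270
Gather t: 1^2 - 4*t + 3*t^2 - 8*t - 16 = 3*t^2 - 12*t - 15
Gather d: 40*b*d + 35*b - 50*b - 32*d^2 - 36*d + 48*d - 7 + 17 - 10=-15*b - 32*d^2 + d*(40*b + 12)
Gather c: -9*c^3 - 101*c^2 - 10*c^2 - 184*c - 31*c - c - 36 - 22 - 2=-9*c^3 - 111*c^2 - 216*c - 60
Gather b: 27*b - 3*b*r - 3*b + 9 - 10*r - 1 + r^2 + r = b*(24 - 3*r) + r^2 - 9*r + 8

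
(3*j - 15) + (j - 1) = 4*j - 16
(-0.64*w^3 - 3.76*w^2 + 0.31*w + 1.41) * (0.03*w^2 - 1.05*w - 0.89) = -0.0192*w^5 + 0.5592*w^4 + 4.5269*w^3 + 3.0632*w^2 - 1.7564*w - 1.2549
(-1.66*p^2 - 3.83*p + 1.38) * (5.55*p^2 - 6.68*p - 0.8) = -9.213*p^4 - 10.1677*p^3 + 34.5714*p^2 - 6.1544*p - 1.104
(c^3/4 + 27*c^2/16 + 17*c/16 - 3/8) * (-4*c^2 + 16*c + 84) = -c^5 - 11*c^4/4 + 175*c^3/4 + 641*c^2/4 + 333*c/4 - 63/2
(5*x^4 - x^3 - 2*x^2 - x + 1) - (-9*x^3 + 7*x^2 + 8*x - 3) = 5*x^4 + 8*x^3 - 9*x^2 - 9*x + 4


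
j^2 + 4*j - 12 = (j - 2)*(j + 6)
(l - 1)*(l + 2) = l^2 + l - 2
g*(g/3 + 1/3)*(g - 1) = g^3/3 - g/3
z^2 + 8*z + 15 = (z + 3)*(z + 5)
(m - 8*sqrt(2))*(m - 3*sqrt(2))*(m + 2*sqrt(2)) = m^3 - 9*sqrt(2)*m^2 + 4*m + 96*sqrt(2)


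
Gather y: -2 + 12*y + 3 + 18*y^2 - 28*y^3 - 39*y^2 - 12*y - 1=-28*y^3 - 21*y^2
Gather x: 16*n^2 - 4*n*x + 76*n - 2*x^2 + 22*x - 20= 16*n^2 + 76*n - 2*x^2 + x*(22 - 4*n) - 20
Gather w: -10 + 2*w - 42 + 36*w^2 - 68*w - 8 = 36*w^2 - 66*w - 60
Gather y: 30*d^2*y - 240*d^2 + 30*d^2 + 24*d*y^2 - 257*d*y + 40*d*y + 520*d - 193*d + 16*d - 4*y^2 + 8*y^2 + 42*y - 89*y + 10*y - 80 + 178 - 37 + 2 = -210*d^2 + 343*d + y^2*(24*d + 4) + y*(30*d^2 - 217*d - 37) + 63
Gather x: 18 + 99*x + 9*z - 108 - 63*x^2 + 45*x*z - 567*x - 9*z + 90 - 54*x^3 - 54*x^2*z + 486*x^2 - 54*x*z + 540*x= -54*x^3 + x^2*(423 - 54*z) + x*(72 - 9*z)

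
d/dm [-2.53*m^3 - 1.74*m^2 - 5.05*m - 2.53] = -7.59*m^2 - 3.48*m - 5.05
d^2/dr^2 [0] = 0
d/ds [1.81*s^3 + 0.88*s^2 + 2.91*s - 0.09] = 5.43*s^2 + 1.76*s + 2.91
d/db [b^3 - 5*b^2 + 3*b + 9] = 3*b^2 - 10*b + 3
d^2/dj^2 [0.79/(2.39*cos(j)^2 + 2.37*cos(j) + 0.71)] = (-18.050236*(1 - cos(j)^2)^2 - 13.424391*cos(j)^3 - 8.100265*cos(j)^2 + 28.178115*cos(j) + 24.243836)/(2.39*cos(j)^2 + 2.37*cos(j) + 0.71)^3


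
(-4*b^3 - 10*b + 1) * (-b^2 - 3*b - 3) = 4*b^5 + 12*b^4 + 22*b^3 + 29*b^2 + 27*b - 3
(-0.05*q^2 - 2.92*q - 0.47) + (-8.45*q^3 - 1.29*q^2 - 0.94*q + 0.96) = -8.45*q^3 - 1.34*q^2 - 3.86*q + 0.49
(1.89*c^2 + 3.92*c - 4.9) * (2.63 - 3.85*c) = -7.2765*c^3 - 10.1213*c^2 + 29.1746*c - 12.887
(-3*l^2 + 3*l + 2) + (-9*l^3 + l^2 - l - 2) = -9*l^3 - 2*l^2 + 2*l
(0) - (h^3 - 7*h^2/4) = -h^3 + 7*h^2/4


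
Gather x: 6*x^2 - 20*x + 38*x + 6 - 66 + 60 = 6*x^2 + 18*x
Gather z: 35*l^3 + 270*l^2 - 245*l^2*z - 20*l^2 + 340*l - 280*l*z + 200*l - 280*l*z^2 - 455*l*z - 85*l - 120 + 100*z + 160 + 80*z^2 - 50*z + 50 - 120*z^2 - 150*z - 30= 35*l^3 + 250*l^2 + 455*l + z^2*(-280*l - 40) + z*(-245*l^2 - 735*l - 100) + 60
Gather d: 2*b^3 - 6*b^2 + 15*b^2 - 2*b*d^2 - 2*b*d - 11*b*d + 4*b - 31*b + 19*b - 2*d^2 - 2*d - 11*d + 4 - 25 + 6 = 2*b^3 + 9*b^2 - 8*b + d^2*(-2*b - 2) + d*(-13*b - 13) - 15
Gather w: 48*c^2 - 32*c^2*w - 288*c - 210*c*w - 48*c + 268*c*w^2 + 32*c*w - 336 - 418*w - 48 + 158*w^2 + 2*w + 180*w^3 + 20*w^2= 48*c^2 - 336*c + 180*w^3 + w^2*(268*c + 178) + w*(-32*c^2 - 178*c - 416) - 384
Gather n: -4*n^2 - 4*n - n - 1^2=-4*n^2 - 5*n - 1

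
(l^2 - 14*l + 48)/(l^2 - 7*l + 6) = (l - 8)/(l - 1)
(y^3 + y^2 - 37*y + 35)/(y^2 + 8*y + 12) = (y^3 + y^2 - 37*y + 35)/(y^2 + 8*y + 12)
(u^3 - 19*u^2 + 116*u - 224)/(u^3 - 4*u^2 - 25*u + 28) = (u^2 - 12*u + 32)/(u^2 + 3*u - 4)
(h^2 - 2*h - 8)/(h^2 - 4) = (h - 4)/(h - 2)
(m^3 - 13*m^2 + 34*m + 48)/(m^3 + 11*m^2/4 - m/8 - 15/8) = 8*(m^2 - 14*m + 48)/(8*m^2 + 14*m - 15)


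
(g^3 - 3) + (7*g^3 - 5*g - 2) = 8*g^3 - 5*g - 5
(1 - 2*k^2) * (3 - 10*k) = 20*k^3 - 6*k^2 - 10*k + 3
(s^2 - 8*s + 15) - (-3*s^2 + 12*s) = 4*s^2 - 20*s + 15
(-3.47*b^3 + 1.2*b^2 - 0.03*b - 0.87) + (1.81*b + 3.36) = -3.47*b^3 + 1.2*b^2 + 1.78*b + 2.49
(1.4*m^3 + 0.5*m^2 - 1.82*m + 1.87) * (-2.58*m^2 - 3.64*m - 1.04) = -3.612*m^5 - 6.386*m^4 + 1.4196*m^3 + 1.2802*m^2 - 4.914*m - 1.9448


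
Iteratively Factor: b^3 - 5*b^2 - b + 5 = (b + 1)*(b^2 - 6*b + 5) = (b - 1)*(b + 1)*(b - 5)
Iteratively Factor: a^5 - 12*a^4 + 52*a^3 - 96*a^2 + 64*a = (a)*(a^4 - 12*a^3 + 52*a^2 - 96*a + 64) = a*(a - 4)*(a^3 - 8*a^2 + 20*a - 16) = a*(a - 4)*(a - 2)*(a^2 - 6*a + 8) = a*(a - 4)*(a - 2)^2*(a - 4)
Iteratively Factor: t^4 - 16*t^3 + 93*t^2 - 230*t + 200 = (t - 5)*(t^3 - 11*t^2 + 38*t - 40) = (t - 5)*(t - 4)*(t^2 - 7*t + 10) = (t - 5)^2*(t - 4)*(t - 2)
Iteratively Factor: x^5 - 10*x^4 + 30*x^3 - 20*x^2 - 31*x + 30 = (x - 2)*(x^4 - 8*x^3 + 14*x^2 + 8*x - 15) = (x - 5)*(x - 2)*(x^3 - 3*x^2 - x + 3) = (x - 5)*(x - 2)*(x + 1)*(x^2 - 4*x + 3) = (x - 5)*(x - 2)*(x - 1)*(x + 1)*(x - 3)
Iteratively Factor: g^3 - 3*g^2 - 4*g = (g + 1)*(g^2 - 4*g) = (g - 4)*(g + 1)*(g)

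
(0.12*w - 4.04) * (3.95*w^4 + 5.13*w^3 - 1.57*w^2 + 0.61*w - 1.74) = 0.474*w^5 - 15.3424*w^4 - 20.9136*w^3 + 6.416*w^2 - 2.6732*w + 7.0296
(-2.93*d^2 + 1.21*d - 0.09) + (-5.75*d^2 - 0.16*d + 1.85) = -8.68*d^2 + 1.05*d + 1.76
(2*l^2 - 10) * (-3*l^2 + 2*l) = -6*l^4 + 4*l^3 + 30*l^2 - 20*l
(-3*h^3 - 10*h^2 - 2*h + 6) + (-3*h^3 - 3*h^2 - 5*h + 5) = -6*h^3 - 13*h^2 - 7*h + 11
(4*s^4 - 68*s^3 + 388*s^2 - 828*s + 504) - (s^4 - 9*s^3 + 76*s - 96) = 3*s^4 - 59*s^3 + 388*s^2 - 904*s + 600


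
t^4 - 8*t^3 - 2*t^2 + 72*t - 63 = (t - 7)*(t - 3)*(t - 1)*(t + 3)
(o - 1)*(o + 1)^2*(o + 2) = o^4 + 3*o^3 + o^2 - 3*o - 2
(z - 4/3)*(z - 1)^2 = z^3 - 10*z^2/3 + 11*z/3 - 4/3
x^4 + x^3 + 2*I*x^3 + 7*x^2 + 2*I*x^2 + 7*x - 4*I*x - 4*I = (x + 1)*(x - I)^2*(x + 4*I)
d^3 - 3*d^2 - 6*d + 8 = (d - 4)*(d - 1)*(d + 2)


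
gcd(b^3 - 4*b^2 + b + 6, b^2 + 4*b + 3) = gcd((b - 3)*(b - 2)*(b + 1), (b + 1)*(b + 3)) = b + 1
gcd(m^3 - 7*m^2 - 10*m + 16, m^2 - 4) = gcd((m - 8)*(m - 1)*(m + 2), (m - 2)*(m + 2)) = m + 2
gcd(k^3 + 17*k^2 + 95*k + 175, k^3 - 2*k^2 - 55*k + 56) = k + 7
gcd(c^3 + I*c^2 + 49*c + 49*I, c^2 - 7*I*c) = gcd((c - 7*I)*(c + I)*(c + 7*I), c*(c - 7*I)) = c - 7*I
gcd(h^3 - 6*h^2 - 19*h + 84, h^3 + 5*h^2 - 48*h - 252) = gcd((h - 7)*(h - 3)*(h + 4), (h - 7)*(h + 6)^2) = h - 7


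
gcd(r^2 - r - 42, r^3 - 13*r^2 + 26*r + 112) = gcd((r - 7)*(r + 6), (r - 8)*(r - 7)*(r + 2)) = r - 7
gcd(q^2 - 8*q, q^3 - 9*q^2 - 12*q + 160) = q - 8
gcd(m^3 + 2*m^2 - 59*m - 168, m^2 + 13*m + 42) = m + 7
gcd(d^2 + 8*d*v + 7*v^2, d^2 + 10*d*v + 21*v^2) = d + 7*v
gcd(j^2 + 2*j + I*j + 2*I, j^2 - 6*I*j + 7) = j + I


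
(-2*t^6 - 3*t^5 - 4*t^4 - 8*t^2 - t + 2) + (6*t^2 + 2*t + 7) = -2*t^6 - 3*t^5 - 4*t^4 - 2*t^2 + t + 9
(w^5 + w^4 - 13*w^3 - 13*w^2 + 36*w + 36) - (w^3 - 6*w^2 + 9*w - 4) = w^5 + w^4 - 14*w^3 - 7*w^2 + 27*w + 40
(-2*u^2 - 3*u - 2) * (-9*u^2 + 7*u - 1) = 18*u^4 + 13*u^3 - u^2 - 11*u + 2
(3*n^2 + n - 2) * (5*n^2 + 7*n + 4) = 15*n^4 + 26*n^3 + 9*n^2 - 10*n - 8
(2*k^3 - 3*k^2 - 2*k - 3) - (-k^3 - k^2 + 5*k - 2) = 3*k^3 - 2*k^2 - 7*k - 1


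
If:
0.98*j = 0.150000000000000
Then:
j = 0.15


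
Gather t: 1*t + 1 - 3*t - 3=-2*t - 2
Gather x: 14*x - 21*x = -7*x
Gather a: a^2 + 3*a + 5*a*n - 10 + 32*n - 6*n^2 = a^2 + a*(5*n + 3) - 6*n^2 + 32*n - 10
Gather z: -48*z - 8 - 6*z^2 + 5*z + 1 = -6*z^2 - 43*z - 7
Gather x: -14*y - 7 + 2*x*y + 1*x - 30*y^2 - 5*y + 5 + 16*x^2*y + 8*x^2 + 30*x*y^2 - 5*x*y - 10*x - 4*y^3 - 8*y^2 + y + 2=x^2*(16*y + 8) + x*(30*y^2 - 3*y - 9) - 4*y^3 - 38*y^2 - 18*y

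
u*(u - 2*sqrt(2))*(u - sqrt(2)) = u^3 - 3*sqrt(2)*u^2 + 4*u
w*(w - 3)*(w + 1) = w^3 - 2*w^2 - 3*w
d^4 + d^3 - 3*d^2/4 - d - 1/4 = (d - 1)*(d + 1/2)^2*(d + 1)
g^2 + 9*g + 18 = (g + 3)*(g + 6)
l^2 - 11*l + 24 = (l - 8)*(l - 3)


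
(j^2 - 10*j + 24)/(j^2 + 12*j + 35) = (j^2 - 10*j + 24)/(j^2 + 12*j + 35)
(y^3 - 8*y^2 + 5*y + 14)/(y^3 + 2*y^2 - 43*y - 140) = (y^2 - y - 2)/(y^2 + 9*y + 20)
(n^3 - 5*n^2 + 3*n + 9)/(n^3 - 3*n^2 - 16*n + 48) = (n^2 - 2*n - 3)/(n^2 - 16)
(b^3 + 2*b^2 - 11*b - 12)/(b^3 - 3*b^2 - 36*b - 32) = (b - 3)/(b - 8)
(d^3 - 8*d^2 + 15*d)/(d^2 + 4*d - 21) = d*(d - 5)/(d + 7)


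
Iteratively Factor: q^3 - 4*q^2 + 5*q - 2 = (q - 1)*(q^2 - 3*q + 2) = (q - 1)^2*(q - 2)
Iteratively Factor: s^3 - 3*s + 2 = (s - 1)*(s^2 + s - 2) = (s - 1)^2*(s + 2)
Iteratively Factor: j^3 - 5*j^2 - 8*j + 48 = (j - 4)*(j^2 - j - 12) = (j - 4)*(j + 3)*(j - 4)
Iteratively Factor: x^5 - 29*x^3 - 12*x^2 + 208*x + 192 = (x + 1)*(x^4 - x^3 - 28*x^2 + 16*x + 192) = (x - 4)*(x + 1)*(x^3 + 3*x^2 - 16*x - 48) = (x - 4)*(x + 1)*(x + 3)*(x^2 - 16) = (x - 4)*(x + 1)*(x + 3)*(x + 4)*(x - 4)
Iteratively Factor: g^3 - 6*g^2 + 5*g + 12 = (g - 3)*(g^2 - 3*g - 4) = (g - 4)*(g - 3)*(g + 1)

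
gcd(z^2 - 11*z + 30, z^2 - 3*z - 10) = z - 5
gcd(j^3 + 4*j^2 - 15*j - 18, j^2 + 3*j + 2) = j + 1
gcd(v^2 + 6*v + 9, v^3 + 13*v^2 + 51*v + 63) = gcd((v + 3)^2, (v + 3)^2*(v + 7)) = v^2 + 6*v + 9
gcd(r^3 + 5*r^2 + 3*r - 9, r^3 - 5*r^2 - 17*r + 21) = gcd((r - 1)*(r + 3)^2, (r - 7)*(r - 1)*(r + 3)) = r^2 + 2*r - 3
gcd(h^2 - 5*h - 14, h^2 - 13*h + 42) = h - 7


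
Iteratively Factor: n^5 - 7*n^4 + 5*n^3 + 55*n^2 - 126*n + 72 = (n - 2)*(n^4 - 5*n^3 - 5*n^2 + 45*n - 36) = (n - 2)*(n - 1)*(n^3 - 4*n^2 - 9*n + 36) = (n - 3)*(n - 2)*(n - 1)*(n^2 - n - 12) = (n - 4)*(n - 3)*(n - 2)*(n - 1)*(n + 3)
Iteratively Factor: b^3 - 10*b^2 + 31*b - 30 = (b - 3)*(b^2 - 7*b + 10) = (b - 3)*(b - 2)*(b - 5)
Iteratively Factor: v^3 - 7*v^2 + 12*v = (v)*(v^2 - 7*v + 12) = v*(v - 3)*(v - 4)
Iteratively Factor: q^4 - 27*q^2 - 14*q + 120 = (q + 4)*(q^3 - 4*q^2 - 11*q + 30) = (q - 2)*(q + 4)*(q^2 - 2*q - 15) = (q - 2)*(q + 3)*(q + 4)*(q - 5)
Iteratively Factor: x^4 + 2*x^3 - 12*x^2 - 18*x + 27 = (x + 3)*(x^3 - x^2 - 9*x + 9) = (x - 1)*(x + 3)*(x^2 - 9) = (x - 3)*(x - 1)*(x + 3)*(x + 3)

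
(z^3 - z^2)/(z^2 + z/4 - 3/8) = 8*z^2*(z - 1)/(8*z^2 + 2*z - 3)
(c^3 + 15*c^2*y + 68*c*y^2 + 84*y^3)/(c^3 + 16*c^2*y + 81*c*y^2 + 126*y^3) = (c + 2*y)/(c + 3*y)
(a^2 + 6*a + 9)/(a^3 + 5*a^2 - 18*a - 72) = (a + 3)/(a^2 + 2*a - 24)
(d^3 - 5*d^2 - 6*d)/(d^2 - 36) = d*(d + 1)/(d + 6)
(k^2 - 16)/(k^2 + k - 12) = (k - 4)/(k - 3)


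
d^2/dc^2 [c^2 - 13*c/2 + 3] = 2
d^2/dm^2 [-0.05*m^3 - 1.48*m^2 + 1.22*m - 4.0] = -0.3*m - 2.96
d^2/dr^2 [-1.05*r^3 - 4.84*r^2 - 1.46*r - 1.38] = -6.3*r - 9.68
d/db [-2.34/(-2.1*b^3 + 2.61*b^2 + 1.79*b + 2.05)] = (-14.742*b^2 + 12.2148*b + 4.1886)/(-2.1*b^3 + 2.61*b^2 + 1.79*b + 2.05)^2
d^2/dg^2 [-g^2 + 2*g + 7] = -2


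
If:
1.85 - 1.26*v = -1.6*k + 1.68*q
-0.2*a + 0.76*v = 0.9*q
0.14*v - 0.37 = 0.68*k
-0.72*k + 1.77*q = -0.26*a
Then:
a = -11.82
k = -0.85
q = 1.39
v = -1.46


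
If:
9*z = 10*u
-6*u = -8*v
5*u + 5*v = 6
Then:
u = 24/35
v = 18/35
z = 16/21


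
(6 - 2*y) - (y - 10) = 16 - 3*y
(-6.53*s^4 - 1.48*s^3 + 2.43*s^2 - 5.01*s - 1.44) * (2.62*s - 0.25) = -17.1086*s^5 - 2.2451*s^4 + 6.7366*s^3 - 13.7337*s^2 - 2.5203*s + 0.36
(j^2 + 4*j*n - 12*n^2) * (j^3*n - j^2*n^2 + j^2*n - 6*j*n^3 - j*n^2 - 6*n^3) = j^5*n + 3*j^4*n^2 + j^4*n - 22*j^3*n^3 + 3*j^3*n^2 - 12*j^2*n^4 - 22*j^2*n^3 + 72*j*n^5 - 12*j*n^4 + 72*n^5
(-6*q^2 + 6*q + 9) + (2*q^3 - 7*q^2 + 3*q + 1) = 2*q^3 - 13*q^2 + 9*q + 10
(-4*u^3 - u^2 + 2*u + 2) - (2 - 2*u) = -4*u^3 - u^2 + 4*u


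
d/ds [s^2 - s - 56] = 2*s - 1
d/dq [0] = 0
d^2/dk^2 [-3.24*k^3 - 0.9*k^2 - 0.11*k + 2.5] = -19.44*k - 1.8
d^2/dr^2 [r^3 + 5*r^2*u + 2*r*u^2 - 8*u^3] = 6*r + 10*u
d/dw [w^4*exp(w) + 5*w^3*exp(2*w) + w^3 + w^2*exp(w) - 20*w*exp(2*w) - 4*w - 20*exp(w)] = w^4*exp(w) + 10*w^3*exp(2*w) + 4*w^3*exp(w) + 15*w^2*exp(2*w) + w^2*exp(w) + 3*w^2 - 40*w*exp(2*w) + 2*w*exp(w) - 20*exp(2*w) - 20*exp(w) - 4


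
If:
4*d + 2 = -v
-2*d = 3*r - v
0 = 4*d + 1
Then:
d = -1/4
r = -1/6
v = -1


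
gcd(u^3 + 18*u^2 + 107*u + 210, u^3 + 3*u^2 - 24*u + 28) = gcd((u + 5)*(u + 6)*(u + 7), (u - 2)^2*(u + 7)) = u + 7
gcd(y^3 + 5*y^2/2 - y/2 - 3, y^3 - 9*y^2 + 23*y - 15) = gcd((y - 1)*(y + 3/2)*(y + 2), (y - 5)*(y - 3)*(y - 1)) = y - 1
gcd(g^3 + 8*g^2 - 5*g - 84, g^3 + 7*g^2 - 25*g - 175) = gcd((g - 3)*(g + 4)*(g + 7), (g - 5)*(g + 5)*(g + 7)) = g + 7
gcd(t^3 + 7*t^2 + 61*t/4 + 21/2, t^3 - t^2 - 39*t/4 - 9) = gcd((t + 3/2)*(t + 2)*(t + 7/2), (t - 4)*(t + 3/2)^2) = t + 3/2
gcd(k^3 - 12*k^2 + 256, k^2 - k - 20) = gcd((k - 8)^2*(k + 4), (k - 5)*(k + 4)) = k + 4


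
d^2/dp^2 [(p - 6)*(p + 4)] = 2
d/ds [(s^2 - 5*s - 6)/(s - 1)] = (s^2 - 2*s + 11)/(s^2 - 2*s + 1)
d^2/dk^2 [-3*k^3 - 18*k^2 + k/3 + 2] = -18*k - 36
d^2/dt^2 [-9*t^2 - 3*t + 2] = -18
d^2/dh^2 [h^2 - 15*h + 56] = 2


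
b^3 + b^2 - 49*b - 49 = (b - 7)*(b + 1)*(b + 7)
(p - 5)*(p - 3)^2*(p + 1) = p^4 - 10*p^3 + 28*p^2 - 6*p - 45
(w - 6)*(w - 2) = w^2 - 8*w + 12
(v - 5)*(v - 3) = v^2 - 8*v + 15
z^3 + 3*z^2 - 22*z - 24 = (z - 4)*(z + 1)*(z + 6)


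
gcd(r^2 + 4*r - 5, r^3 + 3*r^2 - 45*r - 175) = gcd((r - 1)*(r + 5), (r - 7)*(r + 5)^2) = r + 5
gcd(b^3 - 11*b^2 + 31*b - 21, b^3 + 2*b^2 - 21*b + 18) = b^2 - 4*b + 3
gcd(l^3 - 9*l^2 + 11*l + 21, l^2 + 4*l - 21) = l - 3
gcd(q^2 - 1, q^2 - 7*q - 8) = q + 1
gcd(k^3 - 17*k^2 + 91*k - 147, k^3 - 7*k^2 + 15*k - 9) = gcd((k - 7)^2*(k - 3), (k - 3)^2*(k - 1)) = k - 3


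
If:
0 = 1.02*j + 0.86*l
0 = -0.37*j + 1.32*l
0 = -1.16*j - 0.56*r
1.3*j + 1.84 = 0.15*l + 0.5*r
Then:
No Solution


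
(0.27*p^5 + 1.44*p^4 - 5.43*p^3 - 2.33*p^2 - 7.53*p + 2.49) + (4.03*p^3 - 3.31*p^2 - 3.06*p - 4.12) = 0.27*p^5 + 1.44*p^4 - 1.4*p^3 - 5.64*p^2 - 10.59*p - 1.63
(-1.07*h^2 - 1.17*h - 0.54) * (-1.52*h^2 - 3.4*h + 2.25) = 1.6264*h^4 + 5.4164*h^3 + 2.3913*h^2 - 0.7965*h - 1.215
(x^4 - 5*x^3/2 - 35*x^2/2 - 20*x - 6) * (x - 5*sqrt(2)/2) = x^5 - 5*sqrt(2)*x^4/2 - 5*x^4/2 - 35*x^3/2 + 25*sqrt(2)*x^3/4 - 20*x^2 + 175*sqrt(2)*x^2/4 - 6*x + 50*sqrt(2)*x + 15*sqrt(2)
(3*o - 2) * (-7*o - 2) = -21*o^2 + 8*o + 4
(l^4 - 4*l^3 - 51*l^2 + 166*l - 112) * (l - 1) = l^5 - 5*l^4 - 47*l^3 + 217*l^2 - 278*l + 112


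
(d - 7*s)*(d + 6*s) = d^2 - d*s - 42*s^2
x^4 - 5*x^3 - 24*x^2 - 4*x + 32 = (x - 8)*(x - 1)*(x + 2)^2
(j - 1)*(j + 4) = j^2 + 3*j - 4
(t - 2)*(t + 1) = t^2 - t - 2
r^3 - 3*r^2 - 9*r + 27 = (r - 3)^2*(r + 3)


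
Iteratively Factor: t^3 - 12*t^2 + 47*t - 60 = (t - 3)*(t^2 - 9*t + 20) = (t - 4)*(t - 3)*(t - 5)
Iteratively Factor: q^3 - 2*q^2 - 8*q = (q)*(q^2 - 2*q - 8) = q*(q - 4)*(q + 2)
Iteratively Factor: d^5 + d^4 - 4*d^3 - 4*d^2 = (d)*(d^4 + d^3 - 4*d^2 - 4*d) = d*(d + 1)*(d^3 - 4*d) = d*(d + 1)*(d + 2)*(d^2 - 2*d) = d*(d - 2)*(d + 1)*(d + 2)*(d)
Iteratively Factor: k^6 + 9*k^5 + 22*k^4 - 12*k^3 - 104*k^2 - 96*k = (k - 2)*(k^5 + 11*k^4 + 44*k^3 + 76*k^2 + 48*k) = k*(k - 2)*(k^4 + 11*k^3 + 44*k^2 + 76*k + 48) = k*(k - 2)*(k + 3)*(k^3 + 8*k^2 + 20*k + 16) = k*(k - 2)*(k + 3)*(k + 4)*(k^2 + 4*k + 4) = k*(k - 2)*(k + 2)*(k + 3)*(k + 4)*(k + 2)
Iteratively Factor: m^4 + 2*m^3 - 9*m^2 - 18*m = (m + 2)*(m^3 - 9*m) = (m + 2)*(m + 3)*(m^2 - 3*m) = (m - 3)*(m + 2)*(m + 3)*(m)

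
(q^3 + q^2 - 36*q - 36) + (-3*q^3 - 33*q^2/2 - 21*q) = -2*q^3 - 31*q^2/2 - 57*q - 36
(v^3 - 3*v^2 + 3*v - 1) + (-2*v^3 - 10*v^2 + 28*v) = -v^3 - 13*v^2 + 31*v - 1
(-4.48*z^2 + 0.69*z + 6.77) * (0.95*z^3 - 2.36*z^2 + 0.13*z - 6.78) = -4.256*z^5 + 11.2283*z^4 + 4.2207*z^3 + 14.4869*z^2 - 3.7981*z - 45.9006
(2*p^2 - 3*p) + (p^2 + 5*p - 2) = 3*p^2 + 2*p - 2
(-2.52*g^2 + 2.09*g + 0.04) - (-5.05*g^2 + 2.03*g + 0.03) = 2.53*g^2 + 0.0600000000000001*g + 0.01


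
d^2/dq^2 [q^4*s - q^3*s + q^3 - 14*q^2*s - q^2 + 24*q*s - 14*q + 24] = 12*q^2*s - 6*q*s + 6*q - 28*s - 2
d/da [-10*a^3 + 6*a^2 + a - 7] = -30*a^2 + 12*a + 1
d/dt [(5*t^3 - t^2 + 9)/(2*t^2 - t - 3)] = (t*(2 - 15*t)*(-2*t^2 + t + 3) - (4*t - 1)*(5*t^3 - t^2 + 9))/(-2*t^2 + t + 3)^2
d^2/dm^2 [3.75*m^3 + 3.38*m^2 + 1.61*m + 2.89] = 22.5*m + 6.76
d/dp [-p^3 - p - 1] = -3*p^2 - 1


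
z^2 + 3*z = z*(z + 3)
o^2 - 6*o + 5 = (o - 5)*(o - 1)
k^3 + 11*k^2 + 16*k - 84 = (k - 2)*(k + 6)*(k + 7)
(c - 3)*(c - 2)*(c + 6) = c^3 + c^2 - 24*c + 36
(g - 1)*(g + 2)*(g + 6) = g^3 + 7*g^2 + 4*g - 12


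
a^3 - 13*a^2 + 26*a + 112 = (a - 8)*(a - 7)*(a + 2)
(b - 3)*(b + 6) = b^2 + 3*b - 18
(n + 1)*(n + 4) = n^2 + 5*n + 4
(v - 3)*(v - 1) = v^2 - 4*v + 3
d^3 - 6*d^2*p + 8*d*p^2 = d*(d - 4*p)*(d - 2*p)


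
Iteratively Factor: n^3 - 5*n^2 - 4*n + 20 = (n - 2)*(n^2 - 3*n - 10) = (n - 2)*(n + 2)*(n - 5)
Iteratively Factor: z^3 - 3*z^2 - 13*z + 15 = (z - 1)*(z^2 - 2*z - 15) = (z - 5)*(z - 1)*(z + 3)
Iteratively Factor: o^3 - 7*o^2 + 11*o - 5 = (o - 5)*(o^2 - 2*o + 1) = (o - 5)*(o - 1)*(o - 1)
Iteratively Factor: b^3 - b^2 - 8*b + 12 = (b + 3)*(b^2 - 4*b + 4) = (b - 2)*(b + 3)*(b - 2)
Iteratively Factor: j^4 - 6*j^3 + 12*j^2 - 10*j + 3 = (j - 3)*(j^3 - 3*j^2 + 3*j - 1) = (j - 3)*(j - 1)*(j^2 - 2*j + 1) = (j - 3)*(j - 1)^2*(j - 1)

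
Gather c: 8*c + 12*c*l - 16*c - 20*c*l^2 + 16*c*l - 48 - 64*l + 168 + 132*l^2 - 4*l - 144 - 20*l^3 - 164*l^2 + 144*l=c*(-20*l^2 + 28*l - 8) - 20*l^3 - 32*l^2 + 76*l - 24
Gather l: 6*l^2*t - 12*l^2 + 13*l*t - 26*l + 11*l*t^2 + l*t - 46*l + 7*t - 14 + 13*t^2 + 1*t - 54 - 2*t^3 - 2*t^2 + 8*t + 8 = l^2*(6*t - 12) + l*(11*t^2 + 14*t - 72) - 2*t^3 + 11*t^2 + 16*t - 60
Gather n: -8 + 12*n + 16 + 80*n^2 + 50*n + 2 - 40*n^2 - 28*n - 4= 40*n^2 + 34*n + 6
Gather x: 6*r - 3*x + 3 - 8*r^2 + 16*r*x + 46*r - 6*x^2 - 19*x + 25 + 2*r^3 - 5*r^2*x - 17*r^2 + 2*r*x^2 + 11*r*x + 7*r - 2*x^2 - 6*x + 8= 2*r^3 - 25*r^2 + 59*r + x^2*(2*r - 8) + x*(-5*r^2 + 27*r - 28) + 36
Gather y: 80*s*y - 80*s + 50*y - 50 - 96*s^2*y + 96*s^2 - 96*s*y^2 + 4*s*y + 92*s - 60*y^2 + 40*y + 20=96*s^2 + 12*s + y^2*(-96*s - 60) + y*(-96*s^2 + 84*s + 90) - 30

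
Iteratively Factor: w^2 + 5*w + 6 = (w + 2)*(w + 3)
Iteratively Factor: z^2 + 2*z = (z)*(z + 2)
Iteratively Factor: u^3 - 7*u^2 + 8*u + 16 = (u + 1)*(u^2 - 8*u + 16) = (u - 4)*(u + 1)*(u - 4)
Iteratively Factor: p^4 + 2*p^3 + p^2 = (p)*(p^3 + 2*p^2 + p) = p*(p + 1)*(p^2 + p) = p*(p + 1)^2*(p)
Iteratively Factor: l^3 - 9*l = (l)*(l^2 - 9) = l*(l + 3)*(l - 3)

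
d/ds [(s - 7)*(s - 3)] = 2*s - 10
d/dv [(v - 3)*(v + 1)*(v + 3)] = 3*v^2 + 2*v - 9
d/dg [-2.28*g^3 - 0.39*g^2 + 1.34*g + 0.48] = -6.84*g^2 - 0.78*g + 1.34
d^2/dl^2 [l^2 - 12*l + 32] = 2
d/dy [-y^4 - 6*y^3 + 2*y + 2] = -4*y^3 - 18*y^2 + 2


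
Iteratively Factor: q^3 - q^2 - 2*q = (q)*(q^2 - q - 2) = q*(q - 2)*(q + 1)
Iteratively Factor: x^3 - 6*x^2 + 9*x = (x)*(x^2 - 6*x + 9) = x*(x - 3)*(x - 3)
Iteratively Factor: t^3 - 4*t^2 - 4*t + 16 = (t - 4)*(t^2 - 4) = (t - 4)*(t - 2)*(t + 2)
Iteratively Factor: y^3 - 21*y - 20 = (y + 1)*(y^2 - y - 20) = (y - 5)*(y + 1)*(y + 4)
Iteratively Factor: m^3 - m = (m + 1)*(m^2 - m) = (m - 1)*(m + 1)*(m)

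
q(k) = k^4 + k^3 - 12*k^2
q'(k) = 4*k^3 + 3*k^2 - 24*k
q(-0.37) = -1.67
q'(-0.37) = 9.09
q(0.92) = -8.66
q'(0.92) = -16.43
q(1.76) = -22.12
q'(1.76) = -11.14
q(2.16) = -24.14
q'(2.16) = 2.47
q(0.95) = -9.16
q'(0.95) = -16.66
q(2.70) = -14.65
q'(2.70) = 35.80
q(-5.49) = 381.28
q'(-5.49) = -439.70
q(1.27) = -14.70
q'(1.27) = -17.45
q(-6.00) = 648.00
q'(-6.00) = -612.00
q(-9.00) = 4860.00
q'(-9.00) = -2457.00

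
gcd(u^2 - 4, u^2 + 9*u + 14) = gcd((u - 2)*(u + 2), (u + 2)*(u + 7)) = u + 2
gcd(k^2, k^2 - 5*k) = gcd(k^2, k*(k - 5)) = k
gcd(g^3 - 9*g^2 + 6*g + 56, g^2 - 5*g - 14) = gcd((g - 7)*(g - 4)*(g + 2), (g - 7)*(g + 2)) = g^2 - 5*g - 14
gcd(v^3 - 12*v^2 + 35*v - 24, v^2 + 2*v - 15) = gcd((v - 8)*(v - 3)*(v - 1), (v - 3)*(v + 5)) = v - 3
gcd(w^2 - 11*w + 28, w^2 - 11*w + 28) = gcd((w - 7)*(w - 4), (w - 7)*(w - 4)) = w^2 - 11*w + 28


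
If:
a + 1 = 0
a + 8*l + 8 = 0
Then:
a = -1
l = -7/8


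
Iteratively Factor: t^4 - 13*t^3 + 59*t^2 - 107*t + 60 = (t - 1)*(t^3 - 12*t^2 + 47*t - 60) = (t - 4)*(t - 1)*(t^2 - 8*t + 15) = (t - 5)*(t - 4)*(t - 1)*(t - 3)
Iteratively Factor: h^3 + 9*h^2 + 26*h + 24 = (h + 4)*(h^2 + 5*h + 6) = (h + 3)*(h + 4)*(h + 2)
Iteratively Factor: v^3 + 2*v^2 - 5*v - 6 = (v + 3)*(v^2 - v - 2) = (v - 2)*(v + 3)*(v + 1)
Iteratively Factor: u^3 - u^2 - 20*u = (u)*(u^2 - u - 20) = u*(u + 4)*(u - 5)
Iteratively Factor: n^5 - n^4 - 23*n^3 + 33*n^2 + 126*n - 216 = (n + 3)*(n^4 - 4*n^3 - 11*n^2 + 66*n - 72) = (n + 3)*(n + 4)*(n^3 - 8*n^2 + 21*n - 18) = (n - 3)*(n + 3)*(n + 4)*(n^2 - 5*n + 6) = (n - 3)*(n - 2)*(n + 3)*(n + 4)*(n - 3)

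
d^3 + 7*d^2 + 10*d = d*(d + 2)*(d + 5)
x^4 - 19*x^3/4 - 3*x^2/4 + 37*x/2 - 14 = (x - 4)*(x - 7/4)*(x - 1)*(x + 2)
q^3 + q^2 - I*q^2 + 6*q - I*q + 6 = (q + 1)*(q - 3*I)*(q + 2*I)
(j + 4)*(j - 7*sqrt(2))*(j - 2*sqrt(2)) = j^3 - 9*sqrt(2)*j^2 + 4*j^2 - 36*sqrt(2)*j + 28*j + 112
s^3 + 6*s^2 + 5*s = s*(s + 1)*(s + 5)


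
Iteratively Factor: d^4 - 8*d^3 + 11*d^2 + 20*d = (d - 5)*(d^3 - 3*d^2 - 4*d) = d*(d - 5)*(d^2 - 3*d - 4) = d*(d - 5)*(d + 1)*(d - 4)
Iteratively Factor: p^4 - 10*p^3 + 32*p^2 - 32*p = (p - 4)*(p^3 - 6*p^2 + 8*p) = (p - 4)*(p - 2)*(p^2 - 4*p) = p*(p - 4)*(p - 2)*(p - 4)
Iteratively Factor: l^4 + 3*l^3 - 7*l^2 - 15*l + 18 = (l + 3)*(l^3 - 7*l + 6) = (l + 3)^2*(l^2 - 3*l + 2) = (l - 1)*(l + 3)^2*(l - 2)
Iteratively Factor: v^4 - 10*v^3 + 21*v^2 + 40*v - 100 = (v - 5)*(v^3 - 5*v^2 - 4*v + 20) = (v - 5)^2*(v^2 - 4) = (v - 5)^2*(v + 2)*(v - 2)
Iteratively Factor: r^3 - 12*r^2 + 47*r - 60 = (r - 5)*(r^2 - 7*r + 12) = (r - 5)*(r - 4)*(r - 3)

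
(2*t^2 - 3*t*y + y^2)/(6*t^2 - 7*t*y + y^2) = (-2*t + y)/(-6*t + y)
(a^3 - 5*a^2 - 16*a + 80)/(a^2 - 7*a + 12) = (a^2 - a - 20)/(a - 3)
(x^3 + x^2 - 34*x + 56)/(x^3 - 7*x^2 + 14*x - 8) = (x + 7)/(x - 1)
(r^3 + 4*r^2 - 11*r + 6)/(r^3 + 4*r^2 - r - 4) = (r^2 + 5*r - 6)/(r^2 + 5*r + 4)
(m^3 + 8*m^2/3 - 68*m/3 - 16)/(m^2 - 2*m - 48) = (3*m^2 - 10*m - 8)/(3*(m - 8))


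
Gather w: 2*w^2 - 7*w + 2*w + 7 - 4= 2*w^2 - 5*w + 3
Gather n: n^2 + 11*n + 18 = n^2 + 11*n + 18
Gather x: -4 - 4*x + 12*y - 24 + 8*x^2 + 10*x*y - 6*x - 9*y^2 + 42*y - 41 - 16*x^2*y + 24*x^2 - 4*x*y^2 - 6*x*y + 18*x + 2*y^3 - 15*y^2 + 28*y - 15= x^2*(32 - 16*y) + x*(-4*y^2 + 4*y + 8) + 2*y^3 - 24*y^2 + 82*y - 84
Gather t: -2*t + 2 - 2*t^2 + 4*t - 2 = -2*t^2 + 2*t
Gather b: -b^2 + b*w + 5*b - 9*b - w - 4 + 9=-b^2 + b*(w - 4) - w + 5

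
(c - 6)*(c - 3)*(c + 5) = c^3 - 4*c^2 - 27*c + 90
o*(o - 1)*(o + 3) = o^3 + 2*o^2 - 3*o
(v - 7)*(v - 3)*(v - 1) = v^3 - 11*v^2 + 31*v - 21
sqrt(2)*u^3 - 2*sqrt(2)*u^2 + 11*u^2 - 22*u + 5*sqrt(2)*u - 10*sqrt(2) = (u - 2)*(u + 5*sqrt(2))*(sqrt(2)*u + 1)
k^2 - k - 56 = (k - 8)*(k + 7)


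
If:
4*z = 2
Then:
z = 1/2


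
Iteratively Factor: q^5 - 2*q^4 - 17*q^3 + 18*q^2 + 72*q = (q - 3)*(q^4 + q^3 - 14*q^2 - 24*q) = (q - 4)*(q - 3)*(q^3 + 5*q^2 + 6*q) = (q - 4)*(q - 3)*(q + 2)*(q^2 + 3*q) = q*(q - 4)*(q - 3)*(q + 2)*(q + 3)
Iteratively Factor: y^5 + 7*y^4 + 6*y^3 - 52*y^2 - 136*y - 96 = (y + 2)*(y^4 + 5*y^3 - 4*y^2 - 44*y - 48) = (y + 2)*(y + 4)*(y^3 + y^2 - 8*y - 12) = (y + 2)^2*(y + 4)*(y^2 - y - 6) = (y + 2)^3*(y + 4)*(y - 3)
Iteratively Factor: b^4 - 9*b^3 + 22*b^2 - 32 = (b - 2)*(b^3 - 7*b^2 + 8*b + 16) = (b - 4)*(b - 2)*(b^2 - 3*b - 4) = (b - 4)^2*(b - 2)*(b + 1)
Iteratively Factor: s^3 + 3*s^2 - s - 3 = (s + 3)*(s^2 - 1) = (s + 1)*(s + 3)*(s - 1)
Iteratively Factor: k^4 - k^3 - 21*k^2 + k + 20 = (k + 4)*(k^3 - 5*k^2 - k + 5) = (k + 1)*(k + 4)*(k^2 - 6*k + 5) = (k - 5)*(k + 1)*(k + 4)*(k - 1)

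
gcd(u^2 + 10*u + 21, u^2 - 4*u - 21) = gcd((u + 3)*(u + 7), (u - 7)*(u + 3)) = u + 3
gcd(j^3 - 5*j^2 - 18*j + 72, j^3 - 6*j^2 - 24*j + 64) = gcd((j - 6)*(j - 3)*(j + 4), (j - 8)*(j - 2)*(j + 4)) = j + 4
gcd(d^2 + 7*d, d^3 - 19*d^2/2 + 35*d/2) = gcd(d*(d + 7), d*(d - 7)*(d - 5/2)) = d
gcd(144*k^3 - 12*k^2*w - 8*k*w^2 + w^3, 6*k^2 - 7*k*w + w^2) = -6*k + w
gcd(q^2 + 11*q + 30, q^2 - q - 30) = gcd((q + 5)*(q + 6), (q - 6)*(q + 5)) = q + 5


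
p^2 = p^2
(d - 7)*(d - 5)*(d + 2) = d^3 - 10*d^2 + 11*d + 70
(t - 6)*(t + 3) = t^2 - 3*t - 18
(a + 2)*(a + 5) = a^2 + 7*a + 10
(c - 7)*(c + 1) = c^2 - 6*c - 7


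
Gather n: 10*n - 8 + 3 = 10*n - 5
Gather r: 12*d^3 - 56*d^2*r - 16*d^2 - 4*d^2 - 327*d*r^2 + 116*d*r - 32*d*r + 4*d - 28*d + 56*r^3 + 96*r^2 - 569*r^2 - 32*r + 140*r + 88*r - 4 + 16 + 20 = 12*d^3 - 20*d^2 - 24*d + 56*r^3 + r^2*(-327*d - 473) + r*(-56*d^2 + 84*d + 196) + 32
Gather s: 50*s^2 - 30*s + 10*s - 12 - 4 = 50*s^2 - 20*s - 16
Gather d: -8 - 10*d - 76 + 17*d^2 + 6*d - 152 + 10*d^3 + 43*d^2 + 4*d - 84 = 10*d^3 + 60*d^2 - 320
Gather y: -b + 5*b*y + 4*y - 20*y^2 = -b - 20*y^2 + y*(5*b + 4)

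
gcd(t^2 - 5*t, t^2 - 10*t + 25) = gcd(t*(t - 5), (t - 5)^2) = t - 5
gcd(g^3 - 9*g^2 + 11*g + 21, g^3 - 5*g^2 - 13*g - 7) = g^2 - 6*g - 7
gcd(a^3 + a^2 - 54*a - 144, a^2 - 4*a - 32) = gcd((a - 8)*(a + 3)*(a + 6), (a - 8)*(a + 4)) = a - 8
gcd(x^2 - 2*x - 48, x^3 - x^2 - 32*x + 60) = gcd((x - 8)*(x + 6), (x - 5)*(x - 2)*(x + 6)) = x + 6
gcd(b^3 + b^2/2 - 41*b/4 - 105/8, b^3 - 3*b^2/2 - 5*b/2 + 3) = b + 3/2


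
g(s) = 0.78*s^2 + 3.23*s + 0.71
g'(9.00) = 17.27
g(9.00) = 92.96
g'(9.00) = 17.27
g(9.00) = 92.96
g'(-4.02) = -3.04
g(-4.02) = 0.33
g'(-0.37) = 2.65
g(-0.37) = -0.38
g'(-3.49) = -2.21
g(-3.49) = -1.06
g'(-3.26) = -1.86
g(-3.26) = -1.53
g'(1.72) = 5.91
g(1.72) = 8.57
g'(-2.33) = -0.40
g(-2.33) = -2.58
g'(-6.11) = -6.30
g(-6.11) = 10.09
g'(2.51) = 7.15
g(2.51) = 13.73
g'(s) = 1.56*s + 3.23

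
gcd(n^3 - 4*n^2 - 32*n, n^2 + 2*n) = n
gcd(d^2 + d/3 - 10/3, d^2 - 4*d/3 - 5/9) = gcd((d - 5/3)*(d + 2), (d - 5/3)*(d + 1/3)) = d - 5/3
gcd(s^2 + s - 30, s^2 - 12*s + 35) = s - 5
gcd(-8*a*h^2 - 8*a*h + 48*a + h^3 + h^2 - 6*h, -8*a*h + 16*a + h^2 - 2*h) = 8*a*h - 16*a - h^2 + 2*h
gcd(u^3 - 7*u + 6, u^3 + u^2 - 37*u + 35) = u - 1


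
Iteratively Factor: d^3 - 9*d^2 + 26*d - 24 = (d - 3)*(d^2 - 6*d + 8) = (d - 3)*(d - 2)*(d - 4)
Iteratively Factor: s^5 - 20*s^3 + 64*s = (s - 4)*(s^4 + 4*s^3 - 4*s^2 - 16*s) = s*(s - 4)*(s^3 + 4*s^2 - 4*s - 16) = s*(s - 4)*(s - 2)*(s^2 + 6*s + 8) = s*(s - 4)*(s - 2)*(s + 2)*(s + 4)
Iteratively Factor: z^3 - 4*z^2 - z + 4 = (z + 1)*(z^2 - 5*z + 4) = (z - 1)*(z + 1)*(z - 4)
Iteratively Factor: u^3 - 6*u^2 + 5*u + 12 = (u - 3)*(u^2 - 3*u - 4) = (u - 3)*(u + 1)*(u - 4)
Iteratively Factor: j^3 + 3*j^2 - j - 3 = (j + 1)*(j^2 + 2*j - 3) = (j + 1)*(j + 3)*(j - 1)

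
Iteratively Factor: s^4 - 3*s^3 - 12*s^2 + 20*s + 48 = (s + 2)*(s^3 - 5*s^2 - 2*s + 24) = (s - 3)*(s + 2)*(s^2 - 2*s - 8) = (s - 4)*(s - 3)*(s + 2)*(s + 2)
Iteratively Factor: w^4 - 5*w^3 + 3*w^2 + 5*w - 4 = (w - 1)*(w^3 - 4*w^2 - w + 4) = (w - 1)*(w + 1)*(w^2 - 5*w + 4) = (w - 1)^2*(w + 1)*(w - 4)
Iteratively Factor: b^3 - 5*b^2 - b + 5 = (b - 1)*(b^2 - 4*b - 5) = (b - 5)*(b - 1)*(b + 1)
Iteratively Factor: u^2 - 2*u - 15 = (u + 3)*(u - 5)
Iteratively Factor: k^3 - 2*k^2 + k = (k - 1)*(k^2 - k) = k*(k - 1)*(k - 1)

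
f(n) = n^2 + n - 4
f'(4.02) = 9.04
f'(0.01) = 1.02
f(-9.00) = 68.00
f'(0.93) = 2.86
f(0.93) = -2.21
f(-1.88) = -2.35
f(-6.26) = 28.93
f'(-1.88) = -2.76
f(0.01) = -3.99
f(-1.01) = -3.99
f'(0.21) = 1.42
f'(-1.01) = -1.02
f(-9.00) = 68.00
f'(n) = 2*n + 1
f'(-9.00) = -17.00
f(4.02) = 16.18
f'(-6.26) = -11.52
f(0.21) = -3.75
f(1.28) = -1.08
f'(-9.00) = -17.00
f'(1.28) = 3.56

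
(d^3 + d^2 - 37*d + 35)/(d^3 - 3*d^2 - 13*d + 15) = (d + 7)/(d + 3)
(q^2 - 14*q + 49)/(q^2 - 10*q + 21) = (q - 7)/(q - 3)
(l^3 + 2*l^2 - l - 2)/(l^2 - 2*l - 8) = (l^2 - 1)/(l - 4)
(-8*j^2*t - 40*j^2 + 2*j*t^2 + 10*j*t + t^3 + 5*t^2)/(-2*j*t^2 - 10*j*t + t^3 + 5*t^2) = (4*j + t)/t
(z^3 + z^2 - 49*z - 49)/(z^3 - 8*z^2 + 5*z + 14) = (z + 7)/(z - 2)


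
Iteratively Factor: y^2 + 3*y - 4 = (y - 1)*(y + 4)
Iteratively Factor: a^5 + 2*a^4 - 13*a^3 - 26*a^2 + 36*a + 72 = (a + 2)*(a^4 - 13*a^2 + 36) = (a + 2)*(a + 3)*(a^3 - 3*a^2 - 4*a + 12) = (a - 3)*(a + 2)*(a + 3)*(a^2 - 4) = (a - 3)*(a - 2)*(a + 2)*(a + 3)*(a + 2)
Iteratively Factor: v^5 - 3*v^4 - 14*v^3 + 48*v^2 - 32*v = (v)*(v^4 - 3*v^3 - 14*v^2 + 48*v - 32) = v*(v + 4)*(v^3 - 7*v^2 + 14*v - 8) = v*(v - 1)*(v + 4)*(v^2 - 6*v + 8) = v*(v - 4)*(v - 1)*(v + 4)*(v - 2)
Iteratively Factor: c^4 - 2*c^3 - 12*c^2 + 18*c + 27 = (c + 1)*(c^3 - 3*c^2 - 9*c + 27) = (c - 3)*(c + 1)*(c^2 - 9) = (c - 3)^2*(c + 1)*(c + 3)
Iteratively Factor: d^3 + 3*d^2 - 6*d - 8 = (d + 4)*(d^2 - d - 2) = (d + 1)*(d + 4)*(d - 2)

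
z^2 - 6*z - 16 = (z - 8)*(z + 2)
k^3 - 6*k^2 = k^2*(k - 6)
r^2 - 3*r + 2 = (r - 2)*(r - 1)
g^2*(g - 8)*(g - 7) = g^4 - 15*g^3 + 56*g^2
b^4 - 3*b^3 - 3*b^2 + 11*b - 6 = (b - 3)*(b - 1)^2*(b + 2)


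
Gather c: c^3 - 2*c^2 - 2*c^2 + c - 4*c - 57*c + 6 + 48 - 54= c^3 - 4*c^2 - 60*c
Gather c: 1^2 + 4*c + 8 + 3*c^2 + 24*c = 3*c^2 + 28*c + 9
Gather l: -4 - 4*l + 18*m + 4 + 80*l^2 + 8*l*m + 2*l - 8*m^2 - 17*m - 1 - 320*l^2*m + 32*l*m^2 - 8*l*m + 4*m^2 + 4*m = l^2*(80 - 320*m) + l*(32*m^2 - 2) - 4*m^2 + 5*m - 1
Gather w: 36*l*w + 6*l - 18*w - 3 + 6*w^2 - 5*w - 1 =6*l + 6*w^2 + w*(36*l - 23) - 4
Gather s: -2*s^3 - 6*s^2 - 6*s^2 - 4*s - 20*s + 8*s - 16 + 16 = -2*s^3 - 12*s^2 - 16*s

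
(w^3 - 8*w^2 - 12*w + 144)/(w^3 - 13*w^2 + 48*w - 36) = (w + 4)/(w - 1)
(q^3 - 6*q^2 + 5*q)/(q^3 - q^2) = (q - 5)/q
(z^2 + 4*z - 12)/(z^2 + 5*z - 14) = (z + 6)/(z + 7)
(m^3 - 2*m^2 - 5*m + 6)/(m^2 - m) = m - 1 - 6/m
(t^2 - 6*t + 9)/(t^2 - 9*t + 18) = (t - 3)/(t - 6)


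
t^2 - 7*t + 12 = (t - 4)*(t - 3)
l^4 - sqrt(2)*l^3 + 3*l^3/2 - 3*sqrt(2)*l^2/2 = l^2*(l + 3/2)*(l - sqrt(2))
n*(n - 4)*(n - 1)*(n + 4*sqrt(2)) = n^4 - 5*n^3 + 4*sqrt(2)*n^3 - 20*sqrt(2)*n^2 + 4*n^2 + 16*sqrt(2)*n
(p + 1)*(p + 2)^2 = p^3 + 5*p^2 + 8*p + 4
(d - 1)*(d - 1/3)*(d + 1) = d^3 - d^2/3 - d + 1/3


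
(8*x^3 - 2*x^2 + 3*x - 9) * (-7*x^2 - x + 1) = -56*x^5 + 6*x^4 - 11*x^3 + 58*x^2 + 12*x - 9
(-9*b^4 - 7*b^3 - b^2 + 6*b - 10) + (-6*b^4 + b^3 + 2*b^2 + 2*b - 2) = -15*b^4 - 6*b^3 + b^2 + 8*b - 12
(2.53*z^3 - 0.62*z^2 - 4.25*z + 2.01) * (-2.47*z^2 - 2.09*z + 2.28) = -6.2491*z^5 - 3.7563*z^4 + 17.5617*z^3 + 2.5042*z^2 - 13.8909*z + 4.5828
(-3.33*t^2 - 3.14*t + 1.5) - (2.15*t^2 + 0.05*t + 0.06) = -5.48*t^2 - 3.19*t + 1.44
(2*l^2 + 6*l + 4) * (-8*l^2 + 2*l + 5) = -16*l^4 - 44*l^3 - 10*l^2 + 38*l + 20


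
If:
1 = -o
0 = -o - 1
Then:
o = -1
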